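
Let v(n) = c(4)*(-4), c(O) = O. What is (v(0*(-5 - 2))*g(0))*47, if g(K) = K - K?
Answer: 0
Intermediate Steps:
v(n) = -16 (v(n) = 4*(-4) = -16)
g(K) = 0
(v(0*(-5 - 2))*g(0))*47 = -16*0*47 = 0*47 = 0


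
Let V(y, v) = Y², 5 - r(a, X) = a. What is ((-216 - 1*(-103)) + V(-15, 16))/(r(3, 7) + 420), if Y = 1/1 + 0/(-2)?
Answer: -56/211 ≈ -0.26540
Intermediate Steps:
Y = 1 (Y = 1*1 + 0*(-½) = 1 + 0 = 1)
r(a, X) = 5 - a
V(y, v) = 1 (V(y, v) = 1² = 1)
((-216 - 1*(-103)) + V(-15, 16))/(r(3, 7) + 420) = ((-216 - 1*(-103)) + 1)/((5 - 1*3) + 420) = ((-216 + 103) + 1)/((5 - 3) + 420) = (-113 + 1)/(2 + 420) = -112/422 = -112*1/422 = -56/211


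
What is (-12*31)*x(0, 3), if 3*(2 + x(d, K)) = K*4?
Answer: -744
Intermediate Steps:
x(d, K) = -2 + 4*K/3 (x(d, K) = -2 + (K*4)/3 = -2 + (4*K)/3 = -2 + 4*K/3)
(-12*31)*x(0, 3) = (-12*31)*(-2 + (4/3)*3) = -372*(-2 + 4) = -372*2 = -744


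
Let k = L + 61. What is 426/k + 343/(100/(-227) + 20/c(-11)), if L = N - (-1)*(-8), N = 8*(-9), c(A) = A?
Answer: -18675589/107160 ≈ -174.28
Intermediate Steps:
N = -72
L = -80 (L = -72 - (-1)*(-8) = -72 - 1*8 = -72 - 8 = -80)
k = -19 (k = -80 + 61 = -19)
426/k + 343/(100/(-227) + 20/c(-11)) = 426/(-19) + 343/(100/(-227) + 20/(-11)) = 426*(-1/19) + 343/(100*(-1/227) + 20*(-1/11)) = -426/19 + 343/(-100/227 - 20/11) = -426/19 + 343/(-5640/2497) = -426/19 + 343*(-2497/5640) = -426/19 - 856471/5640 = -18675589/107160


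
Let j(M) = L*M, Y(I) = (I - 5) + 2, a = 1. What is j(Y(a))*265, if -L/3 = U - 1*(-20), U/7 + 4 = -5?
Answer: -68370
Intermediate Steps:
U = -63 (U = -28 + 7*(-5) = -28 - 35 = -63)
L = 129 (L = -3*(-63 - 1*(-20)) = -3*(-63 + 20) = -3*(-43) = 129)
Y(I) = -3 + I (Y(I) = (-5 + I) + 2 = -3 + I)
j(M) = 129*M
j(Y(a))*265 = (129*(-3 + 1))*265 = (129*(-2))*265 = -258*265 = -68370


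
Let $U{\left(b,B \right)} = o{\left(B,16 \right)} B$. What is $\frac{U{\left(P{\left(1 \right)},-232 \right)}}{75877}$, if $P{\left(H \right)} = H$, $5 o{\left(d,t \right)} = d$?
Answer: $\frac{53824}{379385} \approx 0.14187$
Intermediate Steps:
$o{\left(d,t \right)} = \frac{d}{5}$
$U{\left(b,B \right)} = \frac{B^{2}}{5}$ ($U{\left(b,B \right)} = \frac{B}{5} B = \frac{B^{2}}{5}$)
$\frac{U{\left(P{\left(1 \right)},-232 \right)}}{75877} = \frac{\frac{1}{5} \left(-232\right)^{2}}{75877} = \frac{1}{5} \cdot 53824 \cdot \frac{1}{75877} = \frac{53824}{5} \cdot \frac{1}{75877} = \frac{53824}{379385}$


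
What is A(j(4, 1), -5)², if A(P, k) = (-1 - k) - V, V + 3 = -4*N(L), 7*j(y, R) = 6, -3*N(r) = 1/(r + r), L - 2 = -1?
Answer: 361/9 ≈ 40.111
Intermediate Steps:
L = 1 (L = 2 - 1 = 1)
N(r) = -1/(6*r) (N(r) = -1/(3*(r + r)) = -1/(2*r)/3 = -1/(6*r))
j(y, R) = 6/7 (j(y, R) = (⅐)*6 = 6/7)
V = -7/3 (V = -3 - (-2)/(3*1) = -3 - (-2)/3 = -3 - 4*(-⅙) = -3 + ⅔ = -7/3 ≈ -2.3333)
A(P, k) = 4/3 - k (A(P, k) = (-1 - k) - 1*(-7/3) = (-1 - k) + 7/3 = 4/3 - k)
A(j(4, 1), -5)² = (4/3 - 1*(-5))² = (4/3 + 5)² = (19/3)² = 361/9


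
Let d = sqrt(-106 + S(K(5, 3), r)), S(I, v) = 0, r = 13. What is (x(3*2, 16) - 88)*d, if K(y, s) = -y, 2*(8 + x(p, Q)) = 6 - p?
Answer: -96*I*sqrt(106) ≈ -988.38*I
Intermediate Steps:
x(p, Q) = -5 - p/2 (x(p, Q) = -8 + (6 - p)/2 = -8 + (3 - p/2) = -5 - p/2)
d = I*sqrt(106) (d = sqrt(-106 + 0) = sqrt(-106) = I*sqrt(106) ≈ 10.296*I)
(x(3*2, 16) - 88)*d = ((-5 - 3*2/2) - 88)*(I*sqrt(106)) = ((-5 - 1/2*6) - 88)*(I*sqrt(106)) = ((-5 - 3) - 88)*(I*sqrt(106)) = (-8 - 88)*(I*sqrt(106)) = -96*I*sqrt(106)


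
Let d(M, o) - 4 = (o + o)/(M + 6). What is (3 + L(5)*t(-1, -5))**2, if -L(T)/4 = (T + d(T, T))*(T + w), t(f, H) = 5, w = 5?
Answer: 473802289/121 ≈ 3.9157e+6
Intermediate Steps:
d(M, o) = 4 + 2*o/(6 + M) (d(M, o) = 4 + (o + o)/(M + 6) = 4 + (2*o)/(6 + M) = 4 + 2*o/(6 + M))
L(T) = -4*(5 + T)*(T + 2*(12 + 3*T)/(6 + T)) (L(T) = -4*(T + 2*(12 + T + 2*T)/(6 + T))*(T + 5) = -4*(T + 2*(12 + 3*T)/(6 + T))*(5 + T) = -4*(5 + T)*(T + 2*(12 + 3*T)/(6 + T)))
(3 + L(5)*t(-1, -5))**2 = (3 + (4*(-120 - 1*5**3 - 84*5 - 17*5**2)/(6 + 5))*5)**2 = (3 + (4*(-120 - 1*125 - 420 - 17*25)/11)*5)**2 = (3 + (4*(1/11)*(-120 - 125 - 420 - 425))*5)**2 = (3 + (4*(1/11)*(-1090))*5)**2 = (3 - 4360/11*5)**2 = (3 - 21800/11)**2 = (-21767/11)**2 = 473802289/121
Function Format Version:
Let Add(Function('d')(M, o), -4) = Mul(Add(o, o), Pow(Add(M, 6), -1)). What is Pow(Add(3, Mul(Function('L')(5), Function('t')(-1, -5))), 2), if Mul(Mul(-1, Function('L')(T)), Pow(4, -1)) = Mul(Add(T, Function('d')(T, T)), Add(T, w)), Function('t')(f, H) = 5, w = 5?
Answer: Rational(473802289, 121) ≈ 3.9157e+6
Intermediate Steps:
Function('d')(M, o) = Add(4, Mul(2, o, Pow(Add(6, M), -1))) (Function('d')(M, o) = Add(4, Mul(Add(o, o), Pow(Add(M, 6), -1))) = Add(4, Mul(Mul(2, o), Pow(Add(6, M), -1))) = Add(4, Mul(2, o, Pow(Add(6, M), -1))))
Function('L')(T) = Mul(-4, Add(5, T), Add(T, Mul(2, Pow(Add(6, T), -1), Add(12, Mul(3, T))))) (Function('L')(T) = Mul(-4, Mul(Add(T, Mul(2, Pow(Add(6, T), -1), Add(12, T, Mul(2, T)))), Add(T, 5))) = Mul(-4, Mul(Add(T, Mul(2, Pow(Add(6, T), -1), Add(12, Mul(3, T)))), Add(5, T))) = Mul(-4, Mul(Add(5, T), Add(T, Mul(2, Pow(Add(6, T), -1), Add(12, Mul(3, T)))))) = Mul(-4, Add(5, T), Add(T, Mul(2, Pow(Add(6, T), -1), Add(12, Mul(3, T))))))
Pow(Add(3, Mul(Function('L')(5), Function('t')(-1, -5))), 2) = Pow(Add(3, Mul(Mul(4, Pow(Add(6, 5), -1), Add(-120, Mul(-1, Pow(5, 3)), Mul(-84, 5), Mul(-17, Pow(5, 2)))), 5)), 2) = Pow(Add(3, Mul(Mul(4, Pow(11, -1), Add(-120, Mul(-1, 125), -420, Mul(-17, 25))), 5)), 2) = Pow(Add(3, Mul(Mul(4, Rational(1, 11), Add(-120, -125, -420, -425)), 5)), 2) = Pow(Add(3, Mul(Mul(4, Rational(1, 11), -1090), 5)), 2) = Pow(Add(3, Mul(Rational(-4360, 11), 5)), 2) = Pow(Add(3, Rational(-21800, 11)), 2) = Pow(Rational(-21767, 11), 2) = Rational(473802289, 121)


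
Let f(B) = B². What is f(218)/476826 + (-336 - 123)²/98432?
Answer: 52568030437/23467468416 ≈ 2.2400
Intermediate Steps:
f(218)/476826 + (-336 - 123)²/98432 = 218²/476826 + (-336 - 123)²/98432 = 47524*(1/476826) + (-459)²*(1/98432) = 23762/238413 + 210681*(1/98432) = 23762/238413 + 210681/98432 = 52568030437/23467468416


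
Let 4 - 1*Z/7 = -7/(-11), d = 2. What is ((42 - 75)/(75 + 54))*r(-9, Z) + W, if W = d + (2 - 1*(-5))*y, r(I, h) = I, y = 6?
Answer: 1991/43 ≈ 46.302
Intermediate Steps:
Z = 259/11 (Z = 28 - (-49)/(-11) = 28 - (-49)*(-1)/11 = 28 - 7*7/11 = 28 - 49/11 = 259/11 ≈ 23.545)
W = 44 (W = 2 + (2 - 1*(-5))*6 = 2 + (2 + 5)*6 = 2 + 7*6 = 2 + 42 = 44)
((42 - 75)/(75 + 54))*r(-9, Z) + W = ((42 - 75)/(75 + 54))*(-9) + 44 = -33/129*(-9) + 44 = -33*1/129*(-9) + 44 = -11/43*(-9) + 44 = 99/43 + 44 = 1991/43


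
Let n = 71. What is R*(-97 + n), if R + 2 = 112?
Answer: -2860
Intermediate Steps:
R = 110 (R = -2 + 112 = 110)
R*(-97 + n) = 110*(-97 + 71) = 110*(-26) = -2860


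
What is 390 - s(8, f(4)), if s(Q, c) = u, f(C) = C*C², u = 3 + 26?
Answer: 361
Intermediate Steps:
u = 29
f(C) = C³
s(Q, c) = 29
390 - s(8, f(4)) = 390 - 1*29 = 390 - 29 = 361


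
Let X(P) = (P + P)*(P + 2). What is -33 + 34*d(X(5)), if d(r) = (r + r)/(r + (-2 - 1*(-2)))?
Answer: 35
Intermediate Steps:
X(P) = 2*P*(2 + P) (X(P) = (2*P)*(2 + P) = 2*P*(2 + P))
d(r) = 2 (d(r) = (2*r)/(r + (-2 + 2)) = (2*r)/(r + 0) = (2*r)/r = 2)
-33 + 34*d(X(5)) = -33 + 34*2 = -33 + 68 = 35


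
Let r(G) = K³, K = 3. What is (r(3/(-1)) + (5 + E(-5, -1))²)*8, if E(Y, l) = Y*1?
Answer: 216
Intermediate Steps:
E(Y, l) = Y
r(G) = 27 (r(G) = 3³ = 27)
(r(3/(-1)) + (5 + E(-5, -1))²)*8 = (27 + (5 - 5)²)*8 = (27 + 0²)*8 = (27 + 0)*8 = 27*8 = 216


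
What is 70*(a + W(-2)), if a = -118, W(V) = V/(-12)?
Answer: -24745/3 ≈ -8248.3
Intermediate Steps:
W(V) = -V/12 (W(V) = V*(-1/12) = -V/12)
70*(a + W(-2)) = 70*(-118 - 1/12*(-2)) = 70*(-118 + ⅙) = 70*(-707/6) = -24745/3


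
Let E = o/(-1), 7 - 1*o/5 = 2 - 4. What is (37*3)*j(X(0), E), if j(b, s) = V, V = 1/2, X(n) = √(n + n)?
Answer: 111/2 ≈ 55.500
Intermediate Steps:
X(n) = √2*√n (X(n) = √(2*n) = √2*√n)
V = ½ (V = 1*(½) = ½ ≈ 0.50000)
o = 45 (o = 35 - 5*(2 - 4) = 35 - 5*(-2) = 35 + 10 = 45)
E = -45 (E = 45/(-1) = 45*(-1) = -45)
j(b, s) = ½
(37*3)*j(X(0), E) = (37*3)*(½) = 111*(½) = 111/2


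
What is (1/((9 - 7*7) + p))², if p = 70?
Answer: 1/900 ≈ 0.0011111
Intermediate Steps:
(1/((9 - 7*7) + p))² = (1/((9 - 7*7) + 70))² = (1/((9 - 49) + 70))² = (1/(-40 + 70))² = (1/30)² = 1/900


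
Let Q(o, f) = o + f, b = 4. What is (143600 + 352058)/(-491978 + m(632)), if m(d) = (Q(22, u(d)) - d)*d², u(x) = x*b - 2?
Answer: 247829/382402203 ≈ 0.00064809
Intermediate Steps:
u(x) = -2 + 4*x (u(x) = x*4 - 2 = 4*x - 2 = -2 + 4*x)
Q(o, f) = f + o
m(d) = d²*(20 + 3*d) (m(d) = (((-2 + 4*d) + 22) - d)*d² = ((20 + 4*d) - d)*d² = (20 + 3*d)*d² = d²*(20 + 3*d))
(143600 + 352058)/(-491978 + m(632)) = (143600 + 352058)/(-491978 + 632²*(20 + 3*632)) = 495658/(-491978 + 399424*(20 + 1896)) = 495658/(-491978 + 399424*1916) = 495658/(-491978 + 765296384) = 495658/764804406 = 495658*(1/764804406) = 247829/382402203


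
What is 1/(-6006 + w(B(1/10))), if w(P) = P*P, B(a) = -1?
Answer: -1/6005 ≈ -0.00016653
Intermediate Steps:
w(P) = P²
1/(-6006 + w(B(1/10))) = 1/(-6006 + (-1)²) = 1/(-6006 + 1) = 1/(-6005) = -1/6005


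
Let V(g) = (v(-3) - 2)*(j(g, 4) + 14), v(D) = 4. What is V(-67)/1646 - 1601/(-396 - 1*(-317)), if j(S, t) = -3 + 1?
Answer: 1318571/65017 ≈ 20.280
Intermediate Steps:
j(S, t) = -2
V(g) = 24 (V(g) = (4 - 2)*(-2 + 14) = 2*12 = 24)
V(-67)/1646 - 1601/(-396 - 1*(-317)) = 24/1646 - 1601/(-396 - 1*(-317)) = 24*(1/1646) - 1601/(-396 + 317) = 12/823 - 1601/(-79) = 12/823 - 1601*(-1/79) = 12/823 + 1601/79 = 1318571/65017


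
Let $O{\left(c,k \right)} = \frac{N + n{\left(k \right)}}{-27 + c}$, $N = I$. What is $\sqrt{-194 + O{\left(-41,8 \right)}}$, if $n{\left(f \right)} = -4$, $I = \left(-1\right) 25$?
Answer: $\frac{i \sqrt{223771}}{34} \approx 13.913 i$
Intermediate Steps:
$I = -25$
$N = -25$
$O{\left(c,k \right)} = - \frac{29}{-27 + c}$ ($O{\left(c,k \right)} = \frac{-25 - 4}{-27 + c} = - \frac{29}{-27 + c}$)
$\sqrt{-194 + O{\left(-41,8 \right)}} = \sqrt{-194 - \frac{29}{-27 - 41}} = \sqrt{-194 - \frac{29}{-68}} = \sqrt{-194 - - \frac{29}{68}} = \sqrt{-194 + \frac{29}{68}} = \sqrt{- \frac{13163}{68}} = \frac{i \sqrt{223771}}{34}$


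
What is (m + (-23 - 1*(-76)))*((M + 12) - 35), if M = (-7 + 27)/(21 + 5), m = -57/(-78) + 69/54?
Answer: -1860004/1521 ≈ -1222.9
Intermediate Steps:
m = 235/117 (m = -57*(-1/78) + 69*(1/54) = 19/26 + 23/18 = 235/117 ≈ 2.0085)
M = 10/13 (M = 20/26 = 20*(1/26) = 10/13 ≈ 0.76923)
(m + (-23 - 1*(-76)))*((M + 12) - 35) = (235/117 + (-23 - 1*(-76)))*((10/13 + 12) - 35) = (235/117 + (-23 + 76))*(166/13 - 35) = (235/117 + 53)*(-289/13) = (6436/117)*(-289/13) = -1860004/1521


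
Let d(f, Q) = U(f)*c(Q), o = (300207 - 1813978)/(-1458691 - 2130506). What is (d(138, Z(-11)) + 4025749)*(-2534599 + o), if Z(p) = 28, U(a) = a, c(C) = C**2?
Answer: -37607178983857907312/3589197 ≈ -1.0478e+13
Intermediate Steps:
o = 1513771/3589197 (o = -1513771/(-3589197) = -1513771*(-1/3589197) = 1513771/3589197 ≈ 0.42176)
d(f, Q) = f*Q**2
(d(138, Z(-11)) + 4025749)*(-2534599 + o) = (138*28**2 + 4025749)*(-2534599 + 1513771/3589197) = (138*784 + 4025749)*(-9097173613232/3589197) = (108192 + 4025749)*(-9097173613232/3589197) = 4133941*(-9097173613232/3589197) = -37607178983857907312/3589197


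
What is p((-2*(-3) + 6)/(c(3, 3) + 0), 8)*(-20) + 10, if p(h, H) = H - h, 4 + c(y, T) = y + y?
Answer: -30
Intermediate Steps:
c(y, T) = -4 + 2*y (c(y, T) = -4 + (y + y) = -4 + 2*y)
p((-2*(-3) + 6)/(c(3, 3) + 0), 8)*(-20) + 10 = (8 - (-2*(-3) + 6)/((-4 + 2*3) + 0))*(-20) + 10 = (8 - (6 + 6)/((-4 + 6) + 0))*(-20) + 10 = (8 - 12/(2 + 0))*(-20) + 10 = (8 - 12/2)*(-20) + 10 = (8 - 1*6)*(-20) + 10 = (8 - 6)*(-20) + 10 = 2*(-20) + 10 = -40 + 10 = -30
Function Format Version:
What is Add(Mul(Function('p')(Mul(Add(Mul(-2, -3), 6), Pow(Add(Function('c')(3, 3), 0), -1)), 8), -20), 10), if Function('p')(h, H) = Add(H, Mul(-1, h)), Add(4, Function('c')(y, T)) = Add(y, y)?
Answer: -30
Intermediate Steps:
Function('c')(y, T) = Add(-4, Mul(2, y)) (Function('c')(y, T) = Add(-4, Add(y, y)) = Add(-4, Mul(2, y)))
Add(Mul(Function('p')(Mul(Add(Mul(-2, -3), 6), Pow(Add(Function('c')(3, 3), 0), -1)), 8), -20), 10) = Add(Mul(Add(8, Mul(-1, Mul(Add(Mul(-2, -3), 6), Pow(Add(Add(-4, Mul(2, 3)), 0), -1)))), -20), 10) = Add(Mul(Add(8, Mul(-1, Mul(Add(6, 6), Pow(Add(Add(-4, 6), 0), -1)))), -20), 10) = Add(Mul(Add(8, Mul(-1, Mul(12, Pow(Add(2, 0), -1)))), -20), 10) = Add(Mul(Add(8, Mul(-1, Mul(12, Pow(2, -1)))), -20), 10) = Add(Mul(Add(8, Mul(-1, Mul(12, Rational(1, 2)))), -20), 10) = Add(Mul(Add(8, Mul(-1, 6)), -20), 10) = Add(Mul(Add(8, -6), -20), 10) = Add(Mul(2, -20), 10) = Add(-40, 10) = -30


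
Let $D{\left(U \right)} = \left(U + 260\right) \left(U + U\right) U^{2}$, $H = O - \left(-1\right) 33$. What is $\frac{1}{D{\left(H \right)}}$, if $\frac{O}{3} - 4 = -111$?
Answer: $\frac{1}{1337720832} \approx 7.4754 \cdot 10^{-10}$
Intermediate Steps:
$O = -321$ ($O = 12 + 3 \left(-111\right) = 12 - 333 = -321$)
$H = -288$ ($H = -321 - \left(-1\right) 33 = -321 - -33 = -321 + 33 = -288$)
$D{\left(U \right)} = 2 U^{3} \left(260 + U\right)$ ($D{\left(U \right)} = \left(260 + U\right) 2 U U^{2} = 2 U \left(260 + U\right) U^{2} = 2 U^{3} \left(260 + U\right)$)
$\frac{1}{D{\left(H \right)}} = \frac{1}{2 \left(-288\right)^{3} \left(260 - 288\right)} = \frac{1}{2 \left(-23887872\right) \left(-28\right)} = \frac{1}{1337720832}$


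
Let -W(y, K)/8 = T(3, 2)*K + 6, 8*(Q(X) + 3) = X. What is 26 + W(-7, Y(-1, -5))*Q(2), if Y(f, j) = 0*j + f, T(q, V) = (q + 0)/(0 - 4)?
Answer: 349/2 ≈ 174.50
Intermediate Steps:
T(q, V) = -q/4 (T(q, V) = q/(-4) = q*(-¼) = -q/4)
Y(f, j) = f (Y(f, j) = 0 + f = f)
Q(X) = -3 + X/8
W(y, K) = -48 + 6*K (W(y, K) = -8*((-¼*3)*K + 6) = -8*(-3*K/4 + 6) = -8*(6 - 3*K/4) = -48 + 6*K)
26 + W(-7, Y(-1, -5))*Q(2) = 26 + (-48 + 6*(-1))*(-3 + (⅛)*2) = 26 + (-48 - 6)*(-3 + ¼) = 26 - 54*(-11/4) = 26 + 297/2 = 349/2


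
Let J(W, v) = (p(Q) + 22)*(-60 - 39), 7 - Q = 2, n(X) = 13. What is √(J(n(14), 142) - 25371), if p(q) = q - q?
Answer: 3*I*√3061 ≈ 165.98*I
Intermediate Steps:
Q = 5 (Q = 7 - 1*2 = 7 - 2 = 5)
p(q) = 0
J(W, v) = -2178 (J(W, v) = (0 + 22)*(-60 - 39) = 22*(-99) = -2178)
√(J(n(14), 142) - 25371) = √(-2178 - 25371) = √(-27549) = 3*I*√3061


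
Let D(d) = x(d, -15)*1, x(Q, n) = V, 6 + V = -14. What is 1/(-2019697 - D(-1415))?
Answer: -1/2019677 ≈ -4.9513e-7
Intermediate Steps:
V = -20 (V = -6 - 14 = -20)
x(Q, n) = -20
D(d) = -20 (D(d) = -20*1 = -20)
1/(-2019697 - D(-1415)) = 1/(-2019697 - 1*(-20)) = 1/(-2019697 + 20) = 1/(-2019677) = -1/2019677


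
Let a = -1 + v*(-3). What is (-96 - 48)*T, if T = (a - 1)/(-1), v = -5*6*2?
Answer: 25632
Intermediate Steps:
v = -60 (v = -30*2 = -60)
a = 179 (a = -1 - 60*(-3) = -1 + 180 = 179)
T = -178 (T = (179 - 1)/(-1) = -1*178 = -178)
(-96 - 48)*T = (-96 - 48)*(-178) = -144*(-178) = 25632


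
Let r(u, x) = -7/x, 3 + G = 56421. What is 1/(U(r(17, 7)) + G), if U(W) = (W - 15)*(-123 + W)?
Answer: 1/58402 ≈ 1.7123e-5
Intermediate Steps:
G = 56418 (G = -3 + 56421 = 56418)
U(W) = (-123 + W)*(-15 + W) (U(W) = (-15 + W)*(-123 + W) = (-123 + W)*(-15 + W))
1/(U(r(17, 7)) + G) = 1/((1845 + (-7/7)² - (-966)/7) + 56418) = 1/((1845 + (-7*⅐)² - (-966)/7) + 56418) = 1/((1845 + (-1)² - 138*(-1)) + 56418) = 1/((1845 + 1 + 138) + 56418) = 1/(1984 + 56418) = 1/58402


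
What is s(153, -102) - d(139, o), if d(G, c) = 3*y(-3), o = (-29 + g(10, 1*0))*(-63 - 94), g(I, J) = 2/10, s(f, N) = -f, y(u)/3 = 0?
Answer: -153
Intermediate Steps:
y(u) = 0 (y(u) = 3*0 = 0)
g(I, J) = ⅕ (g(I, J) = 2*(⅒) = ⅕)
o = 22608/5 (o = (-29 + ⅕)*(-63 - 94) = -144/5*(-157) = 22608/5 ≈ 4521.6)
d(G, c) = 0 (d(G, c) = 3*0 = 0)
s(153, -102) - d(139, o) = -1*153 - 1*0 = -153 + 0 = -153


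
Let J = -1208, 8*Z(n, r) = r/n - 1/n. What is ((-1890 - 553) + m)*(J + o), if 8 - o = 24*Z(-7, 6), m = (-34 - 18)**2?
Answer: -2188485/7 ≈ -3.1264e+5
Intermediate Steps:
Z(n, r) = -1/(8*n) + r/(8*n) (Z(n, r) = (r/n - 1/n)/8 = (-1/n + r/n)/8 = -1/(8*n) + r/(8*n))
m = 2704 (m = (-52)**2 = 2704)
o = 71/7 (o = 8 - 24*(1/8)*(-1 + 6)/(-7) = 8 - 24*(1/8)*(-1/7)*5 = 8 - 24*(-5)/56 = 8 - 1*(-15/7) = 8 + 15/7 = 71/7 ≈ 10.143)
((-1890 - 553) + m)*(J + o) = ((-1890 - 553) + 2704)*(-1208 + 71/7) = (-2443 + 2704)*(-8385/7) = 261*(-8385/7) = -2188485/7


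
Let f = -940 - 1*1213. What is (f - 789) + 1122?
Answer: -1820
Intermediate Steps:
f = -2153 (f = -940 - 1213 = -2153)
(f - 789) + 1122 = (-2153 - 789) + 1122 = -2942 + 1122 = -1820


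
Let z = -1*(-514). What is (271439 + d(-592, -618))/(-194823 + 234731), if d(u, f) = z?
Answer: 24723/3628 ≈ 6.8145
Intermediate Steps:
z = 514
d(u, f) = 514
(271439 + d(-592, -618))/(-194823 + 234731) = (271439 + 514)/(-194823 + 234731) = 271953/39908 = 271953*(1/39908) = 24723/3628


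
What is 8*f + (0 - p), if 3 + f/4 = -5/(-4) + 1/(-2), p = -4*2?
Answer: -64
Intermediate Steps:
p = -8
f = -9 (f = -12 + 4*(-5/(-4) + 1/(-2)) = -12 + 4*(-5*(-1/4) + 1*(-1/2)) = -12 + 4*(5/4 - 1/2) = -12 + 4*(3/4) = -12 + 3 = -9)
8*f + (0 - p) = 8*(-9) + (0 - 1*(-8)) = -72 + (0 + 8) = -72 + 8 = -64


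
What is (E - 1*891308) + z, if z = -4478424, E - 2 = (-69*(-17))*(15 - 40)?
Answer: -5399055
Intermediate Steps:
E = -29323 (E = 2 + (-69*(-17))*(15 - 40) = 2 + 1173*(-25) = 2 - 29325 = -29323)
(E - 1*891308) + z = (-29323 - 1*891308) - 4478424 = (-29323 - 891308) - 4478424 = -920631 - 4478424 = -5399055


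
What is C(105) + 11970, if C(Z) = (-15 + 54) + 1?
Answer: 12010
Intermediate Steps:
C(Z) = 40 (C(Z) = 39 + 1 = 40)
C(105) + 11970 = 40 + 11970 = 12010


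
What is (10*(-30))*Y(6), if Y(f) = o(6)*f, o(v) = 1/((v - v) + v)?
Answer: -300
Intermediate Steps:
o(v) = 1/v (o(v) = 1/(0 + v) = 1/v)
Y(f) = f/6
(10*(-30))*Y(6) = (10*(-30))*((⅙)*6) = -300*1 = -300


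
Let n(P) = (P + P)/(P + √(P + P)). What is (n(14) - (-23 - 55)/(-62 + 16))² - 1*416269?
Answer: -1981851070/4761 - 88*√7/207 ≈ -4.1627e+5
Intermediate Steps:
n(P) = 2*P/(P + √2*√P) (n(P) = (2*P)/(P + √(2*P)) = (2*P)/(P + √2*√P) = 2*P/(P + √2*√P))
(n(14) - (-23 - 55)/(-62 + 16))² - 1*416269 = (2*14/(14 + √2*√14) - (-23 - 55)/(-62 + 16))² - 1*416269 = (2*14/(14 + 2*√7) - (-78)/(-46))² - 416269 = (28/(14 + 2*√7) - (-78)*(-1)/46)² - 416269 = (28/(14 + 2*√7) - 1*39/23)² - 416269 = (28/(14 + 2*√7) - 39/23)² - 416269 = (-39/23 + 28/(14 + 2*√7))² - 416269 = -416269 + (-39/23 + 28/(14 + 2*√7))²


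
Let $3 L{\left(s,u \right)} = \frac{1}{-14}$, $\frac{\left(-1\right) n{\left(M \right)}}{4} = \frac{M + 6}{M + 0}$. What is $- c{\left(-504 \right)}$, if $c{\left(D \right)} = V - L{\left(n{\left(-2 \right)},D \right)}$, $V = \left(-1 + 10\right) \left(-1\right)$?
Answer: $\frac{377}{42} \approx 8.9762$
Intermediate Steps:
$n{\left(M \right)} = - \frac{4 \left(6 + M\right)}{M}$ ($n{\left(M \right)} = - 4 \frac{M + 6}{M + 0} = - 4 \frac{6 + M}{M} = - \frac{4 \left(6 + M\right)}{M}$)
$V = -9$ ($V = 9 \left(-1\right) = -9$)
$L{\left(s,u \right)} = - \frac{1}{42}$ ($L{\left(s,u \right)} = \frac{1}{3 \left(-14\right)} = \frac{1}{3} \left(- \frac{1}{14}\right) = - \frac{1}{42}$)
$c{\left(D \right)} = - \frac{377}{42}$ ($c{\left(D \right)} = -9 - - \frac{1}{42} = -9 + \frac{1}{42} = - \frac{377}{42}$)
$- c{\left(-504 \right)} = \left(-1\right) \left(- \frac{377}{42}\right) = \frac{377}{42}$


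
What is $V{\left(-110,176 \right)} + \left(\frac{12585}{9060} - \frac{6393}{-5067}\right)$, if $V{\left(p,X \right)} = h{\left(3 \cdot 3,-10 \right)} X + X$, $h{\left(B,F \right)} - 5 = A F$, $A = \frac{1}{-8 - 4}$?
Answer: $\frac{1229611811}{1020156} \approx 1205.3$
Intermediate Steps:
$A = - \frac{1}{12}$ ($A = \frac{1}{-12} = - \frac{1}{12} \approx -0.083333$)
$h{\left(B,F \right)} = 5 - \frac{F}{12}$
$V{\left(p,X \right)} = \frac{41 X}{6}$ ($V{\left(p,X \right)} = \left(5 - - \frac{5}{6}\right) X + X = \left(5 + \frac{5}{6}\right) X + X = \frac{35 X}{6} + X = \frac{41 X}{6}$)
$V{\left(-110,176 \right)} + \left(\frac{12585}{9060} - \frac{6393}{-5067}\right) = \frac{41}{6} \cdot 176 + \left(\frac{12585}{9060} - \frac{6393}{-5067}\right) = \frac{3608}{3} + \left(12585 \cdot \frac{1}{9060} - - \frac{2131}{1689}\right) = \frac{3608}{3} + \left(\frac{839}{604} + \frac{2131}{1689}\right) = \frac{3608}{3} + \frac{2704195}{1020156} = \frac{1229611811}{1020156}$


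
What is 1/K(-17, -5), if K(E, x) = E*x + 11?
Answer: 1/96 ≈ 0.010417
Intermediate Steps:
K(E, x) = 11 + E*x
1/K(-17, -5) = 1/(11 - 17*(-5)) = 1/(11 + 85) = 1/96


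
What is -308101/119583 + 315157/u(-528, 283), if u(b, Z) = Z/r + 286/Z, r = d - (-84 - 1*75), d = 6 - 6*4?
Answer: 1503804001563578/14399586945 ≈ 1.0443e+5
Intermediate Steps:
d = -18 (d = 6 - 24 = -18)
r = 141 (r = -18 - (-84 - 1*75) = -18 - (-84 - 75) = -18 - 1*(-159) = -18 + 159 = 141)
u(b, Z) = 286/Z + Z/141 (u(b, Z) = Z/141 + 286/Z = 286/Z + Z/141)
-308101/119583 + 315157/u(-528, 283) = -308101/119583 + 315157/(286/283 + (1/141)*283) = -308101*1/119583 + 315157/(286*(1/283) + 283/141) = -308101/119583 + 315157/(286/283 + 283/141) = -308101/119583 + 315157/(120415/39903) = -308101/119583 + 315157*(39903/120415) = -308101/119583 + 12575709771/120415 = 1503804001563578/14399586945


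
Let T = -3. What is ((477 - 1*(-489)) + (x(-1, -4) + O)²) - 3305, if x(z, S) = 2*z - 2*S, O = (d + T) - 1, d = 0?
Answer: -2335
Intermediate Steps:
O = -4 (O = (0 - 3) - 1 = -3 - 1 = -4)
x(z, S) = -2*S + 2*z
((477 - 1*(-489)) + (x(-1, -4) + O)²) - 3305 = ((477 - 1*(-489)) + ((-2*(-4) + 2*(-1)) - 4)²) - 3305 = ((477 + 489) + ((8 - 2) - 4)²) - 3305 = (966 + (6 - 4)²) - 3305 = (966 + 2²) - 3305 = (966 + 4) - 3305 = 970 - 3305 = -2335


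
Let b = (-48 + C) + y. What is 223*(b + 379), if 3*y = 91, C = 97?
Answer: 306625/3 ≈ 1.0221e+5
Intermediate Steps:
y = 91/3 (y = (⅓)*91 = 91/3 ≈ 30.333)
b = 238/3 (b = (-48 + 97) + 91/3 = 49 + 91/3 = 238/3 ≈ 79.333)
223*(b + 379) = 223*(238/3 + 379) = 223*(1375/3) = 306625/3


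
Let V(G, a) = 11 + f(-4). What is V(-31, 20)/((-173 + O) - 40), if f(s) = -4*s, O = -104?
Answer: -27/317 ≈ -0.085173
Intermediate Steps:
V(G, a) = 27 (V(G, a) = 11 - 4*(-4) = 11 + 16 = 27)
V(-31, 20)/((-173 + O) - 40) = 27/((-173 - 104) - 40) = 27/(-277 - 40) = 27/(-317) = 27*(-1/317) = -27/317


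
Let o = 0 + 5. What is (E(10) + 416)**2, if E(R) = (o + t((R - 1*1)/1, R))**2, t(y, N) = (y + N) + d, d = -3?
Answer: 734449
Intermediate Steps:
t(y, N) = -3 + N + y (t(y, N) = (y + N) - 3 = (N + y) - 3 = -3 + N + y)
o = 5
E(R) = (1 + 2*R)**2 (E(R) = (5 + (-3 + R + (R - 1*1)/1))**2 = (5 + (-3 + R + (R - 1)*1))**2 = (5 + (-3 + R + (-1 + R)*1))**2 = (5 + (-3 + R + (-1 + R)))**2 = (5 + (-4 + 2*R))**2 = (1 + 2*R)**2)
(E(10) + 416)**2 = ((1 + 2*10)**2 + 416)**2 = ((1 + 20)**2 + 416)**2 = (21**2 + 416)**2 = (441 + 416)**2 = 857**2 = 734449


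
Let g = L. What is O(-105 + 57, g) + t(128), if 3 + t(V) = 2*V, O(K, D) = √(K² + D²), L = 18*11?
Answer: 253 + 6*√1153 ≈ 456.74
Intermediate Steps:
L = 198
g = 198
O(K, D) = √(D² + K²)
t(V) = -3 + 2*V
O(-105 + 57, g) + t(128) = √(198² + (-105 + 57)²) + (-3 + 2*128) = √(39204 + (-48)²) + (-3 + 256) = √(39204 + 2304) + 253 = √41508 + 253 = 6*√1153 + 253 = 253 + 6*√1153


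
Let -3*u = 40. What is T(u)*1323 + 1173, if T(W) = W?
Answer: -16467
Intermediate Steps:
u = -40/3 (u = -⅓*40 = -40/3 ≈ -13.333)
T(u)*1323 + 1173 = -40/3*1323 + 1173 = -17640 + 1173 = -16467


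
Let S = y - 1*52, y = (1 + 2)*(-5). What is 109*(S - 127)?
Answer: -21146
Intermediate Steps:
y = -15 (y = 3*(-5) = -15)
S = -67 (S = -15 - 1*52 = -15 - 52 = -67)
109*(S - 127) = 109*(-67 - 127) = 109*(-194) = -21146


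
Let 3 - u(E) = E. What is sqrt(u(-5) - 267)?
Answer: I*sqrt(259) ≈ 16.093*I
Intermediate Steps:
u(E) = 3 - E
sqrt(u(-5) - 267) = sqrt((3 - 1*(-5)) - 267) = sqrt((3 + 5) - 267) = sqrt(8 - 267) = sqrt(-259) = I*sqrt(259)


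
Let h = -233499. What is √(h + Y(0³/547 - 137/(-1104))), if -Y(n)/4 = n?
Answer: I*√4446764409/138 ≈ 483.22*I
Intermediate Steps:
Y(n) = -4*n
√(h + Y(0³/547 - 137/(-1104))) = √(-233499 - 4*(0³/547 - 137/(-1104))) = √(-233499 - 4*(0*(1/547) - 137*(-1/1104))) = √(-233499 - 4*(0 + 137/1104)) = √(-233499 - 4*137/1104) = √(-233499 - 137/276) = √(-64445861/276) = I*√4446764409/138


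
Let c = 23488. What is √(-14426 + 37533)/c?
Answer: √23107/23488 ≈ 0.0064718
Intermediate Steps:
√(-14426 + 37533)/c = √(-14426 + 37533)/23488 = √23107*(1/23488) = √23107/23488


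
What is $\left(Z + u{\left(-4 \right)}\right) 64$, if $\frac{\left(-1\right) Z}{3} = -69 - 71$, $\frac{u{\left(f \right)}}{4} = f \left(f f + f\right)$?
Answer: $14592$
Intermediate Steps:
$u{\left(f \right)} = 4 f \left(f + f^{2}\right)$ ($u{\left(f \right)} = 4 f \left(f f + f\right) = 4 f \left(f^{2} + f\right) = 4 f \left(f + f^{2}\right)$)
$Z = 420$ ($Z = - 3 \left(-69 - 71\right) = \left(-3\right) \left(-140\right) = 420$)
$\left(Z + u{\left(-4 \right)}\right) 64 = \left(420 + 4 \left(-4\right)^{2} \left(1 - 4\right)\right) 64 = \left(420 + 4 \cdot 16 \left(-3\right)\right) 64 = \left(420 - 192\right) 64 = 228 \cdot 64 = 14592$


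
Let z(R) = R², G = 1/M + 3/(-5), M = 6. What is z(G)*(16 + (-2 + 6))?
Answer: 169/45 ≈ 3.7556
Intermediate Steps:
G = -13/30 (G = 1/6 + 3/(-5) = 1*(⅙) + 3*(-⅕) = ⅙ - ⅗ = -13/30 ≈ -0.43333)
z(G)*(16 + (-2 + 6)) = (-13/30)²*(16 + (-2 + 6)) = 169*(16 + 4)/900 = (169/900)*20 = 169/45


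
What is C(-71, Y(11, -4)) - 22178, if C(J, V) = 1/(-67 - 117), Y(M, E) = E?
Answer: -4080753/184 ≈ -22178.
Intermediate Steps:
C(J, V) = -1/184 (C(J, V) = 1/(-184) = -1/184)
C(-71, Y(11, -4)) - 22178 = -1/184 - 22178 = -4080753/184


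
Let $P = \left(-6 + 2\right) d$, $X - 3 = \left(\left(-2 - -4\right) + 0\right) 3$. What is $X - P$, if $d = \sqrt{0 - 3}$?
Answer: $9 + 4 i \sqrt{3} \approx 9.0 + 6.9282 i$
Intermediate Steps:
$d = i \sqrt{3}$ ($d = \sqrt{-3} = i \sqrt{3} \approx 1.732 i$)
$X = 9$ ($X = 3 + \left(\left(-2 - -4\right) + 0\right) 3 = 3 + \left(\left(-2 + 4\right) + 0\right) 3 = 3 + \left(2 + 0\right) 3 = 3 + 2 \cdot 3 = 3 + 6 = 9$)
$P = - 4 i \sqrt{3}$ ($P = \left(-6 + 2\right) i \sqrt{3} = - 4 i \sqrt{3} \approx - 6.9282 i$)
$X - P = 9 - - 4 i \sqrt{3} = 9 + 4 i \sqrt{3}$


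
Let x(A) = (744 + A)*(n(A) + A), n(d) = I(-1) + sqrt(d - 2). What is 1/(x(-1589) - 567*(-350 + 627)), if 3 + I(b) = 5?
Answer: I/(845*sqrt(1591) + 1183956*I) ≈ 8.4394e-7 + 2.4025e-8*I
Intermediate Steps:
I(b) = 2 (I(b) = -3 + 5 = 2)
n(d) = 2 + sqrt(-2 + d) (n(d) = 2 + sqrt(d - 2) = 2 + sqrt(-2 + d))
x(A) = (744 + A)*(2 + A + sqrt(-2 + A)) (x(A) = (744 + A)*((2 + sqrt(-2 + A)) + A) = (744 + A)*(2 + A + sqrt(-2 + A)))
1/(x(-1589) - 567*(-350 + 627)) = 1/((1488 + (-1589)**2 + 744*sqrt(-2 - 1589) + 746*(-1589) - 1589*sqrt(-2 - 1589)) - 567*(-350 + 627)) = 1/((1488 + 2524921 + 744*sqrt(-1591) - 1185394 - 1589*I*sqrt(1591)) - 567*277) = 1/((1488 + 2524921 + 744*(I*sqrt(1591)) - 1185394 - 1589*I*sqrt(1591)) - 157059) = 1/((1488 + 2524921 + 744*I*sqrt(1591) - 1185394 - 1589*I*sqrt(1591)) - 157059) = 1/((1341015 - 845*I*sqrt(1591)) - 157059) = 1/(1183956 - 845*I*sqrt(1591))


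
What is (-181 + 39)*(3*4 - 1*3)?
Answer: -1278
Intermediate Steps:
(-181 + 39)*(3*4 - 1*3) = -142*(12 - 3) = -142*9 = -1278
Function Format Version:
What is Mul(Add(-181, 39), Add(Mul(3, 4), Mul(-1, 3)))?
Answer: -1278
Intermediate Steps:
Mul(Add(-181, 39), Add(Mul(3, 4), Mul(-1, 3))) = Mul(-142, Add(12, -3)) = Mul(-142, 9) = -1278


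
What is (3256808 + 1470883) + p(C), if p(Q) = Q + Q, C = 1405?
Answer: 4730501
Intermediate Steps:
p(Q) = 2*Q
(3256808 + 1470883) + p(C) = (3256808 + 1470883) + 2*1405 = 4727691 + 2810 = 4730501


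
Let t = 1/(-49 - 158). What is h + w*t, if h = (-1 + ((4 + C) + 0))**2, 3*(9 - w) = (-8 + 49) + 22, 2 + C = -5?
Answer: 1108/69 ≈ 16.058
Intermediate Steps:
C = -7 (C = -2 - 5 = -7)
t = -1/207 (t = 1/(-207) = -1/207 ≈ -0.0048309)
w = -12 (w = 9 - ((-8 + 49) + 22)/3 = 9 - (41 + 22)/3 = 9 - 1/3*63 = 9 - 21 = -12)
h = 16 (h = (-1 + ((4 - 7) + 0))**2 = (-1 + (-3 + 0))**2 = (-1 - 3)**2 = (-4)**2 = 16)
h + w*t = 16 - 12*(-1/207) = 16 + 4/69 = 1108/69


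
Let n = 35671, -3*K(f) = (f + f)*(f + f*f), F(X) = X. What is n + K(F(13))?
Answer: 102281/3 ≈ 34094.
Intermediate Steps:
K(f) = -2*f*(f + f**2)/3 (K(f) = -(f + f)*(f + f*f)/3 = -2*f*(f + f**2)/3)
n + K(F(13)) = 35671 + (2/3)*13**2*(-1 - 1*13) = 35671 + (2/3)*169*(-1 - 13) = 35671 + (2/3)*169*(-14) = 35671 - 4732/3 = 102281/3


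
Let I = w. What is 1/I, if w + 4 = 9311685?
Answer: 1/9311681 ≈ 1.0739e-7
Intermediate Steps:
w = 9311681 (w = -4 + 9311685 = 9311681)
I = 9311681
1/I = 1/9311681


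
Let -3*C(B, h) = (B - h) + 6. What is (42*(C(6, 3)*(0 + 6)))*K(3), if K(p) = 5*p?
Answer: -11340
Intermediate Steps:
C(B, h) = -2 - B/3 + h/3 (C(B, h) = -((B - h) + 6)/3 = -(6 + B - h)/3 = -2 - B/3 + h/3)
(42*(C(6, 3)*(0 + 6)))*K(3) = (42*((-2 - 1/3*6 + (1/3)*3)*(0 + 6)))*(5*3) = (42*((-2 - 2 + 1)*6))*15 = (42*(-3*6))*15 = (42*(-18))*15 = -756*15 = -11340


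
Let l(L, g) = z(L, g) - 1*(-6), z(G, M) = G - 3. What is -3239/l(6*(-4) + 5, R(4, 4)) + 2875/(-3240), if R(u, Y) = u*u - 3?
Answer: 261209/1296 ≈ 201.55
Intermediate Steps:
z(G, M) = -3 + G
R(u, Y) = -3 + u² (R(u, Y) = u² - 3 = -3 + u²)
l(L, g) = 3 + L (l(L, g) = (-3 + L) - 1*(-6) = (-3 + L) + 6 = 3 + L)
-3239/l(6*(-4) + 5, R(4, 4)) + 2875/(-3240) = -3239/(3 + (6*(-4) + 5)) + 2875/(-3240) = -3239/(3 + (-24 + 5)) + 2875*(-1/3240) = -3239/(3 - 19) - 575/648 = -3239/(-16) - 575/648 = -3239*(-1/16) - 575/648 = 3239/16 - 575/648 = 261209/1296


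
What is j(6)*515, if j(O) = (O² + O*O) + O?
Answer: 40170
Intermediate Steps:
j(O) = O + 2*O² (j(O) = (O² + O²) + O = 2*O² + O = O + 2*O²)
j(6)*515 = (6*(1 + 2*6))*515 = (6*(1 + 12))*515 = (6*13)*515 = 78*515 = 40170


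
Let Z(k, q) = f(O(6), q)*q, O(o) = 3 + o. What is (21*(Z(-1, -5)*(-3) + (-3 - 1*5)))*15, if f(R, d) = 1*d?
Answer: -26145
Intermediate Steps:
f(R, d) = d
Z(k, q) = q² (Z(k, q) = q*q = q²)
(21*(Z(-1, -5)*(-3) + (-3 - 1*5)))*15 = (21*((-5)²*(-3) + (-3 - 1*5)))*15 = (21*(25*(-3) + (-3 - 5)))*15 = (21*(-75 - 8))*15 = (21*(-83))*15 = -1743*15 = -26145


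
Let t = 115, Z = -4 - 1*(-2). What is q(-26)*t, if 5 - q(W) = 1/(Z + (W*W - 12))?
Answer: 380535/662 ≈ 574.83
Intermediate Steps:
Z = -2 (Z = -4 + 2 = -2)
q(W) = 5 - 1/(-14 + W**2) (q(W) = 5 - 1/(-2 + (W*W - 12)) = 5 - 1/(-2 + (W**2 - 12)) = 5 - 1/(-2 + (-12 + W**2)) = 5 - 1/(-14 + W**2))
q(-26)*t = ((-71 + 5*(-26)**2)/(-14 + (-26)**2))*115 = ((-71 + 5*676)/(-14 + 676))*115 = ((-71 + 3380)/662)*115 = ((1/662)*3309)*115 = (3309/662)*115 = 380535/662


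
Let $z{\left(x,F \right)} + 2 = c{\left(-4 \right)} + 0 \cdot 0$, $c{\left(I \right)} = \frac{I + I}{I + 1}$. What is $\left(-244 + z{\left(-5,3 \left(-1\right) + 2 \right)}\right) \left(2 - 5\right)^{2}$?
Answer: $-2190$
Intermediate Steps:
$c{\left(I \right)} = \frac{2 I}{1 + I}$
$z{\left(x,F \right)} = \frac{2}{3}$ ($z{\left(x,F \right)} = -2 + \left(2 \left(-4\right) \frac{1}{1 - 4} + 0 \cdot 0\right) = -2 + \left(2 \left(-4\right) \frac{1}{-3} + 0\right) = -2 + \left(2 \left(-4\right) \left(- \frac{1}{3}\right) + 0\right) = -2 + \left(\frac{8}{3} + 0\right) = -2 + \frac{8}{3} = \frac{2}{3}$)
$\left(-244 + z{\left(-5,3 \left(-1\right) + 2 \right)}\right) \left(2 - 5\right)^{2} = \left(-244 + \frac{2}{3}\right) \left(2 - 5\right)^{2} = - \frac{730 \left(-3\right)^{2}}{3} = \left(- \frac{730}{3}\right) 9 = -2190$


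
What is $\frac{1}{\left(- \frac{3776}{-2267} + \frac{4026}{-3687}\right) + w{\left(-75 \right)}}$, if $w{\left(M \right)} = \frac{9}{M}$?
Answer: $\frac{69653575}{31601321} \approx 2.2041$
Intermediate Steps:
$\frac{1}{\left(- \frac{3776}{-2267} + \frac{4026}{-3687}\right) + w{\left(-75 \right)}} = \frac{1}{\left(- \frac{3776}{-2267} + \frac{4026}{-3687}\right) + \frac{9}{-75}} = \frac{1}{\left(\left(-3776\right) \left(- \frac{1}{2267}\right) + 4026 \left(- \frac{1}{3687}\right)\right) + 9 \left(- \frac{1}{75}\right)} = \frac{1}{\left(\frac{3776}{2267} - \frac{1342}{1229}\right) - \frac{3}{25}} = \frac{1}{\frac{1598390}{2786143} - \frac{3}{25}} = \frac{1}{\frac{31601321}{69653575}} = \frac{69653575}{31601321}$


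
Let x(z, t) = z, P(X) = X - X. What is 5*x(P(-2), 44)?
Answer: 0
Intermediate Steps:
P(X) = 0
5*x(P(-2), 44) = 5*0 = 0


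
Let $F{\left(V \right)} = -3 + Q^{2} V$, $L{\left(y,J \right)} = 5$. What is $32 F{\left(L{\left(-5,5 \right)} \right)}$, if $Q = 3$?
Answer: $1344$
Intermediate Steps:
$F{\left(V \right)} = -3 + 9 V$ ($F{\left(V \right)} = -3 + 3^{2} V = -3 + 9 V$)
$32 F{\left(L{\left(-5,5 \right)} \right)} = 32 \left(-3 + 9 \cdot 5\right) = 32 \left(-3 + 45\right) = 32 \cdot 42 = 1344$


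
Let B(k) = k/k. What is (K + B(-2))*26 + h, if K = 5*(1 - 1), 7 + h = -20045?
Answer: -20026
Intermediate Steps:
h = -20052 (h = -7 - 20045 = -20052)
K = 0 (K = 5*0 = 0)
B(k) = 1
(K + B(-2))*26 + h = (0 + 1)*26 - 20052 = 1*26 - 20052 = 26 - 20052 = -20026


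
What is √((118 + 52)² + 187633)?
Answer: √216533 ≈ 465.33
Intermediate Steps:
√((118 + 52)² + 187633) = √(170² + 187633) = √(28900 + 187633) = √216533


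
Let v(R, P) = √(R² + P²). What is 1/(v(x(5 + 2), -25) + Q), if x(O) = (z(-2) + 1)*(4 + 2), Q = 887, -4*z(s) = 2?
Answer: 887/786135 - √634/786135 ≈ 0.0010963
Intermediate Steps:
z(s) = -½ (z(s) = -¼*2 = -½)
x(O) = 3 (x(O) = (-½ + 1)*(4 + 2) = (½)*6 = 3)
v(R, P) = √(P² + R²)
1/(v(x(5 + 2), -25) + Q) = 1/(√((-25)² + 3²) + 887) = 1/(√(625 + 9) + 887) = 1/(√634 + 887) = 1/(887 + √634)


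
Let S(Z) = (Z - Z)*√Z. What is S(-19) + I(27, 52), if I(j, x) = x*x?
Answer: 2704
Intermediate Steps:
I(j, x) = x²
S(Z) = 0 (S(Z) = 0*√Z = 0)
S(-19) + I(27, 52) = 0 + 52² = 0 + 2704 = 2704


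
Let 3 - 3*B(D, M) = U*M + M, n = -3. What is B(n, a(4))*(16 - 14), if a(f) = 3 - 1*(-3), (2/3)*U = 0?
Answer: -2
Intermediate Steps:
U = 0 (U = (3/2)*0 = 0)
a(f) = 6 (a(f) = 3 + 3 = 6)
B(D, M) = 1 - M/3 (B(D, M) = 1 - (0*M + M)/3 = 1 - (0 + M)/3 = 1 - M/3)
B(n, a(4))*(16 - 14) = (1 - 1/3*6)*(16 - 14) = (1 - 2)*2 = -1*2 = -2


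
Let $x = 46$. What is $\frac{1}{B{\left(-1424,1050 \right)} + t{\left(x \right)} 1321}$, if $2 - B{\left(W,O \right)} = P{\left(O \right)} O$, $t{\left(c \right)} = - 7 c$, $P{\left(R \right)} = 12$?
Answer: $- \frac{1}{437960} \approx -2.2833 \cdot 10^{-6}$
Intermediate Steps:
$B{\left(W,O \right)} = 2 - 12 O$
$\frac{1}{B{\left(-1424,1050 \right)} + t{\left(x \right)} 1321} = \frac{1}{\left(2 - 12600\right) + \left(-7\right) 46 \cdot 1321} = \frac{1}{\left(2 - 12600\right) - 425362} = \frac{1}{-12598 - 425362} = \frac{1}{-437960} = - \frac{1}{437960}$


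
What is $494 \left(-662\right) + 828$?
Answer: $-326200$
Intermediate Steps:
$494 \left(-662\right) + 828 = -327028 + 828 = -326200$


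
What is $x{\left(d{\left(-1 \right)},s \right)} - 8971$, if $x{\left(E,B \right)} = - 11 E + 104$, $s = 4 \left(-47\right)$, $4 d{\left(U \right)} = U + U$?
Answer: $- \frac{17723}{2} \approx -8861.5$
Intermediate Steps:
$d{\left(U \right)} = \frac{U}{2}$ ($d{\left(U \right)} = \frac{U + U}{4} = \frac{2 U}{4} = \frac{U}{2}$)
$s = -188$
$x{\left(E,B \right)} = 104 - 11 E$
$x{\left(d{\left(-1 \right)},s \right)} - 8971 = \left(104 - 11 \cdot \frac{1}{2} \left(-1\right)\right) - 8971 = \left(104 - - \frac{11}{2}\right) - 8971 = \left(104 + \frac{11}{2}\right) - 8971 = \frac{219}{2} - 8971 = - \frac{17723}{2}$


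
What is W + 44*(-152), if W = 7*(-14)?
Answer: -6786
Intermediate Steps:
W = -98
W + 44*(-152) = -98 + 44*(-152) = -98 - 6688 = -6786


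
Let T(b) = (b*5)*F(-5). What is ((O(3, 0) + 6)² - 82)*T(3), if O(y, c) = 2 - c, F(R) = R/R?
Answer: -270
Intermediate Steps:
F(R) = 1
T(b) = 5*b (T(b) = (b*5)*1 = (5*b)*1 = 5*b)
((O(3, 0) + 6)² - 82)*T(3) = (((2 - 1*0) + 6)² - 82)*(5*3) = (((2 + 0) + 6)² - 82)*15 = ((2 + 6)² - 82)*15 = (8² - 82)*15 = (64 - 82)*15 = -18*15 = -270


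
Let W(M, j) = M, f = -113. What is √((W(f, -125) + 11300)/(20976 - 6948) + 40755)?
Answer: 3*√24753459269/2338 ≈ 201.88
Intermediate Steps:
√((W(f, -125) + 11300)/(20976 - 6948) + 40755) = √((-113 + 11300)/(20976 - 6948) + 40755) = √(11187/14028 + 40755) = √(11187*(1/14028) + 40755) = √(3729/4676 + 40755) = √(190574109/4676) = 3*√24753459269/2338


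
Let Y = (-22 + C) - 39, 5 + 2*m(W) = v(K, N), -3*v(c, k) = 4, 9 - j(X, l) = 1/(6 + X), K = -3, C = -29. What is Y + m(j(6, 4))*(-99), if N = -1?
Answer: 447/2 ≈ 223.50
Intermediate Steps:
j(X, l) = 9 - 1/(6 + X)
v(c, k) = -4/3 (v(c, k) = -1/3*4 = -4/3)
m(W) = -19/6 (m(W) = -5/2 + (1/2)*(-4/3) = -5/2 - 2/3 = -19/6)
Y = -90 (Y = (-22 - 29) - 39 = -51 - 39 = -90)
Y + m(j(6, 4))*(-99) = -90 - 19/6*(-99) = -90 + 627/2 = 447/2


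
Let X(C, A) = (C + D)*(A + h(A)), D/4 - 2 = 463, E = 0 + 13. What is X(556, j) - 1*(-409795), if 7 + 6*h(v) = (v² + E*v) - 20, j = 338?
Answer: 48987099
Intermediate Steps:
E = 13
h(v) = -9/2 + v²/6 + 13*v/6 (h(v) = -7/6 + ((v² + 13*v) - 20)/6 = -7/6 + (-20 + v² + 13*v)/6 = -7/6 + (-10/3 + v²/6 + 13*v/6) = -9/2 + v²/6 + 13*v/6)
D = 1860 (D = 8 + 4*463 = 8 + 1852 = 1860)
X(C, A) = (1860 + C)*(-9/2 + A²/6 + 19*A/6) (X(C, A) = (C + 1860)*(A + (-9/2 + A²/6 + 13*A/6)) = (1860 + C)*(-9/2 + A²/6 + 19*A/6))
X(556, j) - 1*(-409795) = (-8370 + 310*338² + 5890*338 - 9/2*556 + (⅙)*556*338² + (19/6)*338*556) - 1*(-409795) = (-8370 + 310*114244 + 1990820 - 2502 + (⅙)*556*114244 + 1785316/3) + 409795 = (-8370 + 35415640 + 1990820 - 2502 + 31759832/3 + 1785316/3) + 409795 = 48577304 + 409795 = 48987099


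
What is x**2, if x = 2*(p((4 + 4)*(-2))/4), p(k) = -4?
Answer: 4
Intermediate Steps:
x = -2 (x = 2*(-4/4) = 2*(-4*1/4) = 2*(-1) = -2)
x**2 = (-2)**2 = 4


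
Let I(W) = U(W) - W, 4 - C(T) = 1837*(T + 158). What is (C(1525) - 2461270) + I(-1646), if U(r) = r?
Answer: -5552937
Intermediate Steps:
C(T) = -290242 - 1837*T (C(T) = 4 - 1837*(T + 158) = 4 - 1837*(158 + T) = 4 - (290246 + 1837*T) = 4 + (-290246 - 1837*T) = -290242 - 1837*T)
I(W) = 0 (I(W) = W - W = 0)
(C(1525) - 2461270) + I(-1646) = ((-290242 - 1837*1525) - 2461270) + 0 = ((-290242 - 2801425) - 2461270) + 0 = (-3091667 - 2461270) + 0 = -5552937 + 0 = -5552937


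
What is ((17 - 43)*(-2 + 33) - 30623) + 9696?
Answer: -21733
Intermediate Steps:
((17 - 43)*(-2 + 33) - 30623) + 9696 = (-26*31 - 30623) + 9696 = (-806 - 30623) + 9696 = -31429 + 9696 = -21733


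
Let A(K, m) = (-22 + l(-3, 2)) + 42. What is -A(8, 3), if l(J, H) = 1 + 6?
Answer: -27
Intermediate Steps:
l(J, H) = 7
A(K, m) = 27 (A(K, m) = (-22 + 7) + 42 = -15 + 42 = 27)
-A(8, 3) = -1*27 = -27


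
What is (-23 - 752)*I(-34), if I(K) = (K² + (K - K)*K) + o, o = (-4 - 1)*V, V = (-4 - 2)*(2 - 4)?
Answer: -849400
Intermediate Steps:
V = 12 (V = -6*(-2) = 12)
o = -60 (o = (-4 - 1)*12 = -5*12 = -60)
I(K) = -60 + K² (I(K) = (K² + (K - K)*K) - 60 = (K² + 0*K) - 60 = (K² + 0) - 60 = K² - 60 = -60 + K²)
(-23 - 752)*I(-34) = (-23 - 752)*(-60 + (-34)²) = -775*(-60 + 1156) = -775*1096 = -849400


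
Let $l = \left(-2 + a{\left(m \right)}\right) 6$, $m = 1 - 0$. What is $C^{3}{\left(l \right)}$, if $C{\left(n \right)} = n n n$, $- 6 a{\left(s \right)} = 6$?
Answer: $-198359290368$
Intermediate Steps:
$m = 1$ ($m = 1 + 0 = 1$)
$a{\left(s \right)} = -1$ ($a{\left(s \right)} = \left(- \frac{1}{6}\right) 6 = -1$)
$l = -18$ ($l = \left(-2 - 1\right) 6 = \left(-3\right) 6 = -18$)
$C{\left(n \right)} = n^{3}$ ($C{\left(n \right)} = n^{2} n = n^{3}$)
$C^{3}{\left(l \right)} = \left(\left(-18\right)^{3}\right)^{3} = \left(-5832\right)^{3} = -198359290368$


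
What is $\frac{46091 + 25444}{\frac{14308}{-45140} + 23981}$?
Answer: $\frac{269090825}{90207336} \approx 2.983$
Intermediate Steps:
$\frac{46091 + 25444}{\frac{14308}{-45140} + 23981} = \frac{71535}{14308 \left(- \frac{1}{45140}\right) + 23981} = \frac{71535}{- \frac{3577}{11285} + 23981} = \frac{71535}{\frac{270622008}{11285}} = 71535 \cdot \frac{11285}{270622008} = \frac{269090825}{90207336}$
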